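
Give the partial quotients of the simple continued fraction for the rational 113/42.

Run the Euclidean algorithm on 113 and 42; the successive quotients are the partial quotients a_0, a_1, ... (each step inverts the fractional part left over by the previous one):
  113 = 2*42 + 29, so a_0 = 2.
  42 = 1*29 + 13, so a_1 = 1.
  29 = 2*13 + 3, so a_2 = 2.
  13 = 4*3 + 1, so a_3 = 4.
  3 = 3*1 + 0, so a_4 = 3.
The remainder reaches 0 after 5 divisions, so the expansion has 5 partial quotients, read off in order.

[2; 1, 2, 4, 3]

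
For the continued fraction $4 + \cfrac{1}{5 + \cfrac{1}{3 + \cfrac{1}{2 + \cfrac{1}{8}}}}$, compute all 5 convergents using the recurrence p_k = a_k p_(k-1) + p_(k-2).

Using the convergent recurrence p_i = a_i*p_{i-1} + p_{i-2}, q_i = a_i*q_{i-1} + q_{i-2} with p_{-2}=0, p_{-1}=1, q_{-2}=1, q_{-1}=0:
  i=0: a_0=4, p_0 = 4*1 + 0 = 4, q_0 = 4*0 + 1 = 1.
  i=1: a_1=5, p_1 = 5*4 + 1 = 21, q_1 = 5*1 + 0 = 5.
  i=2: a_2=3, p_2 = 3*21 + 4 = 67, q_2 = 3*5 + 1 = 16.
  i=3: a_3=2, p_3 = 2*67 + 21 = 155, q_3 = 2*16 + 5 = 37.
  i=4: a_4=8, p_4 = 8*155 + 67 = 1307, q_4 = 8*37 + 16 = 312.

4/1, 21/5, 67/16, 155/37, 1307/312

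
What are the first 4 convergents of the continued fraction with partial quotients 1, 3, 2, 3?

Using the convergent recurrence p_i = a_i*p_{i-1} + p_{i-2}, q_i = a_i*q_{i-1} + q_{i-2} with p_{-2}=0, p_{-1}=1, q_{-2}=1, q_{-1}=0:
  i=0: a_0=1, p_0 = 1*1 + 0 = 1, q_0 = 1*0 + 1 = 1.
  i=1: a_1=3, p_1 = 3*1 + 1 = 4, q_1 = 3*1 + 0 = 3.
  i=2: a_2=2, p_2 = 2*4 + 1 = 9, q_2 = 2*3 + 1 = 7.
  i=3: a_3=3, p_3 = 3*9 + 4 = 31, q_3 = 3*7 + 3 = 24.

1/1, 4/3, 9/7, 31/24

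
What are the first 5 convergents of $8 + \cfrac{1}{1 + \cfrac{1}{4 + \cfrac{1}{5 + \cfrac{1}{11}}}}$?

8/1, 9/1, 44/5, 229/26, 2563/291

Using the convergent recurrence p_i = a_i*p_{i-1} + p_{i-2}, q_i = a_i*q_{i-1} + q_{i-2} with p_{-2}=0, p_{-1}=1, q_{-2}=1, q_{-1}=0:
  i=0: a_0=8, p_0 = 8*1 + 0 = 8, q_0 = 8*0 + 1 = 1.
  i=1: a_1=1, p_1 = 1*8 + 1 = 9, q_1 = 1*1 + 0 = 1.
  i=2: a_2=4, p_2 = 4*9 + 8 = 44, q_2 = 4*1 + 1 = 5.
  i=3: a_3=5, p_3 = 5*44 + 9 = 229, q_3 = 5*5 + 1 = 26.
  i=4: a_4=11, p_4 = 11*229 + 44 = 2563, q_4 = 11*26 + 5 = 291.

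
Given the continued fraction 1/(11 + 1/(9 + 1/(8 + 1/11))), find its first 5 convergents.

0/1, 1/11, 9/100, 73/811, 812/9021

Using the convergent recurrence p_i = a_i*p_{i-1} + p_{i-2}, q_i = a_i*q_{i-1} + q_{i-2} with p_{-2}=0, p_{-1}=1, q_{-2}=1, q_{-1}=0:
  i=0: a_0=0, p_0 = 0*1 + 0 = 0, q_0 = 0*0 + 1 = 1.
  i=1: a_1=11, p_1 = 11*0 + 1 = 1, q_1 = 11*1 + 0 = 11.
  i=2: a_2=9, p_2 = 9*1 + 0 = 9, q_2 = 9*11 + 1 = 100.
  i=3: a_3=8, p_3 = 8*9 + 1 = 73, q_3 = 8*100 + 11 = 811.
  i=4: a_4=11, p_4 = 11*73 + 9 = 812, q_4 = 11*811 + 100 = 9021.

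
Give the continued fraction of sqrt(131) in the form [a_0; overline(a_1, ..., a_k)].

[11; overline(2, 4, 11, 4, 2, 22)]

Write x_i = (sqrt(131) + m_i)/d_i with (m_0, d_0) = (0, 1). a_0 = floor(sqrt(131)) = 11, since 11^2 = 121 <= 131 < 144 = 12^2.
Iterate m_{i+1} = d_i*a_i - m_i, d_{i+1} = (131 - m_{i+1}^2)/d_i, a_{i+1} = floor((a_0 + m_{i+1})/d_{i+1}):
  m_1 = 1*11 - 0 = 11, d_1 = (131 - 11^2)/1 = 10/1 = 10, a_1 = floor((11 + 11)/10) = 2.
  m_2 = 10*2 - 11 = 9, d_2 = (131 - 9^2)/10 = 50/10 = 5, a_2 = floor((11 + 9)/5) = 4.
  m_3 = 5*4 - 9 = 11, d_3 = (131 - 11^2)/5 = 10/5 = 2, a_3 = floor((11 + 11)/2) = 11.
  m_4 = 2*11 - 11 = 11, d_4 = (131 - 11^2)/2 = 10/2 = 5, a_4 = floor((11 + 11)/5) = 4.
  m_5 = 5*4 - 11 = 9, d_5 = (131 - 9^2)/5 = 50/5 = 10, a_5 = floor((11 + 9)/10) = 2.
  m_6 = 10*2 - 9 = 11, d_6 = (131 - 11^2)/10 = 10/10 = 1, a_6 = floor((11 + 11)/1) = 22.
  m_7 = 1*22 - 11 = 11, d_7 = (131 - 11^2)/1 = 10/1 = 10: (m_7, d_7) = (m_1, d_1) = (11, 10), so from here the quotients repeat a_1, ..., a_6; the period length is 6.
Hence the expansion of sqrt(131) is a_0 = 11 followed by the repeating block 2, 4, 11, 4, 2, 22 (period 6).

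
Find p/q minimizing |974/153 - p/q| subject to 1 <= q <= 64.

261/41

Expand x = 974/153 as a continued fraction with the Euclidean algorithm:
  974 = 6*153 + 56, so a_0 = 6.
  153 = 2*56 + 41, so a_1 = 2.
  56 = 1*41 + 15, so a_2 = 1.
  41 = 2*15 + 11, so a_3 = 2.
  15 = 1*11 + 4, so a_4 = 1.
  11 = 2*4 + 3, so a_5 = 2.
  4 = 1*3 + 1, so a_6 = 1.
  3 = 3*1 + 0, so a_7 = 3.
so x = [6; 2, 1, 2, 1, 2, 1, 3].
Convergents (p_i = a_i*p_{i-1} + p_{i-2}, q_i = a_i*q_{i-1} + q_{i-2} with p_{-2}=0, p_{-1}=1, q_{-2}=1, q_{-1}=0), until the denominator exceeds 64:
  i=0: a_0=6, p_0 = 6*1 + 0 = 6, q_0 = 6*0 + 1 = 1.
  i=1: a_1=2, p_1 = 2*6 + 1 = 13, q_1 = 2*1 + 0 = 2.
  i=2: a_2=1, p_2 = 1*13 + 6 = 19, q_2 = 1*2 + 1 = 3.
  i=3: a_3=2, p_3 = 2*19 + 13 = 51, q_3 = 2*3 + 2 = 8.
  i=4: a_4=1, p_4 = 1*51 + 19 = 70, q_4 = 1*8 + 3 = 11.
  i=5: a_5=2, p_5 = 2*70 + 51 = 191, q_5 = 2*11 + 8 = 30.
  i=6: a_6=1, p_6 = 1*191 + 70 = 261, q_6 = 1*30 + 11 = 41.
  i=7: a_7=3, p_7 = 3*261 + 191 = 974, q_7 = 3*41 + 30 = 153.
q_7 = 153 > 64, so the last convergent with denominator <= 64 is p_6/q_6 = 261/41.
The closest fraction with denominator <= 64 is either p_6/q_6 or the intermediate fraction (k*p_6 + p_5)/(k*q_6 + q_5) with the largest k >= 1 whose denominator stays <= 64; these approach x as k grows, and every other convergent or intermediate fraction in range is farther away.
Largest k: floor((64 - q_5)/q_6) = floor((64 - 30)/41) = 0.
Since k = 0, no intermediate fraction beyond p_6/q_6 has denominator <= 64, so the convergent 261/41 is the closest (its error is |974*41 - 261*153|/(153*41) = 1/6273).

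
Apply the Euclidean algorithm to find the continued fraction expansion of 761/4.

[190; 4]

Run the Euclidean algorithm on 761 and 4; the successive quotients are the partial quotients a_0, a_1, ... (each step inverts the fractional part left over by the previous one):
  761 = 190*4 + 1, so a_0 = 190.
  4 = 4*1 + 0, so a_1 = 4.
The remainder reaches 0 after 2 divisions, so the expansion has 2 partial quotients, read off in order.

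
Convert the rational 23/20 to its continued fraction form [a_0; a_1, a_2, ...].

Run the Euclidean algorithm on 23 and 20; the successive quotients are the partial quotients a_0, a_1, ... (each step inverts the fractional part left over by the previous one):
  23 = 1*20 + 3, so a_0 = 1.
  20 = 6*3 + 2, so a_1 = 6.
  3 = 1*2 + 1, so a_2 = 1.
  2 = 2*1 + 0, so a_3 = 2.
The remainder reaches 0 after 4 divisions, so the expansion has 4 partial quotients, read off in order.

[1; 6, 1, 2]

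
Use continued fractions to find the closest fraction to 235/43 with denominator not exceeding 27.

Expand x = 235/43 as a continued fraction with the Euclidean algorithm:
  235 = 5*43 + 20, so a_0 = 5.
  43 = 2*20 + 3, so a_1 = 2.
  20 = 6*3 + 2, so a_2 = 6.
  3 = 1*2 + 1, so a_3 = 1.
  2 = 2*1 + 0, so a_4 = 2.
so x = [5; 2, 6, 1, 2].
Convergents (p_i = a_i*p_{i-1} + p_{i-2}, q_i = a_i*q_{i-1} + q_{i-2} with p_{-2}=0, p_{-1}=1, q_{-2}=1, q_{-1}=0), until the denominator exceeds 27:
  i=0: a_0=5, p_0 = 5*1 + 0 = 5, q_0 = 5*0 + 1 = 1.
  i=1: a_1=2, p_1 = 2*5 + 1 = 11, q_1 = 2*1 + 0 = 2.
  i=2: a_2=6, p_2 = 6*11 + 5 = 71, q_2 = 6*2 + 1 = 13.
  i=3: a_3=1, p_3 = 1*71 + 11 = 82, q_3 = 1*13 + 2 = 15.
  i=4: a_4=2, p_4 = 2*82 + 71 = 235, q_4 = 2*15 + 13 = 43.
q_4 = 43 > 27, so the last convergent with denominator <= 27 is p_3/q_3 = 82/15.
The closest fraction with denominator <= 27 is either p_3/q_3 or the intermediate fraction (k*p_3 + p_2)/(k*q_3 + q_2) with the largest k >= 1 whose denominator stays <= 27; these approach x as k grows, and every other convergent or intermediate fraction in range is farther away.
Largest k: floor((27 - q_2)/q_3) = floor((27 - 13)/15) = 0.
Since k = 0, no intermediate fraction beyond p_3/q_3 has denominator <= 27, so the convergent 82/15 is the closest (its error is |235*15 - 82*43|/(43*15) = 1/645).

82/15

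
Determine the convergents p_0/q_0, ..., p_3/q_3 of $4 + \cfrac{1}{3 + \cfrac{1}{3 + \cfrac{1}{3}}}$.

Using the convergent recurrence p_i = a_i*p_{i-1} + p_{i-2}, q_i = a_i*q_{i-1} + q_{i-2} with p_{-2}=0, p_{-1}=1, q_{-2}=1, q_{-1}=0:
  i=0: a_0=4, p_0 = 4*1 + 0 = 4, q_0 = 4*0 + 1 = 1.
  i=1: a_1=3, p_1 = 3*4 + 1 = 13, q_1 = 3*1 + 0 = 3.
  i=2: a_2=3, p_2 = 3*13 + 4 = 43, q_2 = 3*3 + 1 = 10.
  i=3: a_3=3, p_3 = 3*43 + 13 = 142, q_3 = 3*10 + 3 = 33.

4/1, 13/3, 43/10, 142/33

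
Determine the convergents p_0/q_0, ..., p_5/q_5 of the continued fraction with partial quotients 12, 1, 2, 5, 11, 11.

Using the convergent recurrence p_i = a_i*p_{i-1} + p_{i-2}, q_i = a_i*q_{i-1} + q_{i-2} with p_{-2}=0, p_{-1}=1, q_{-2}=1, q_{-1}=0:
  i=0: a_0=12, p_0 = 12*1 + 0 = 12, q_0 = 12*0 + 1 = 1.
  i=1: a_1=1, p_1 = 1*12 + 1 = 13, q_1 = 1*1 + 0 = 1.
  i=2: a_2=2, p_2 = 2*13 + 12 = 38, q_2 = 2*1 + 1 = 3.
  i=3: a_3=5, p_3 = 5*38 + 13 = 203, q_3 = 5*3 + 1 = 16.
  i=4: a_4=11, p_4 = 11*203 + 38 = 2271, q_4 = 11*16 + 3 = 179.
  i=5: a_5=11, p_5 = 11*2271 + 203 = 25184, q_5 = 11*179 + 16 = 1985.

12/1, 13/1, 38/3, 203/16, 2271/179, 25184/1985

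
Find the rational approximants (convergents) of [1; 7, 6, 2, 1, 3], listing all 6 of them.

1/1, 8/7, 49/43, 106/93, 155/136, 571/501

Using the convergent recurrence p_i = a_i*p_{i-1} + p_{i-2}, q_i = a_i*q_{i-1} + q_{i-2} with p_{-2}=0, p_{-1}=1, q_{-2}=1, q_{-1}=0:
  i=0: a_0=1, p_0 = 1*1 + 0 = 1, q_0 = 1*0 + 1 = 1.
  i=1: a_1=7, p_1 = 7*1 + 1 = 8, q_1 = 7*1 + 0 = 7.
  i=2: a_2=6, p_2 = 6*8 + 1 = 49, q_2 = 6*7 + 1 = 43.
  i=3: a_3=2, p_3 = 2*49 + 8 = 106, q_3 = 2*43 + 7 = 93.
  i=4: a_4=1, p_4 = 1*106 + 49 = 155, q_4 = 1*93 + 43 = 136.
  i=5: a_5=3, p_5 = 3*155 + 106 = 571, q_5 = 3*136 + 93 = 501.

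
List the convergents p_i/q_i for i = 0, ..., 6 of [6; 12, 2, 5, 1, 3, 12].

Using the convergent recurrence p_i = a_i*p_{i-1} + p_{i-2}, q_i = a_i*q_{i-1} + q_{i-2} with p_{-2}=0, p_{-1}=1, q_{-2}=1, q_{-1}=0:
  i=0: a_0=6, p_0 = 6*1 + 0 = 6, q_0 = 6*0 + 1 = 1.
  i=1: a_1=12, p_1 = 12*6 + 1 = 73, q_1 = 12*1 + 0 = 12.
  i=2: a_2=2, p_2 = 2*73 + 6 = 152, q_2 = 2*12 + 1 = 25.
  i=3: a_3=5, p_3 = 5*152 + 73 = 833, q_3 = 5*25 + 12 = 137.
  i=4: a_4=1, p_4 = 1*833 + 152 = 985, q_4 = 1*137 + 25 = 162.
  i=5: a_5=3, p_5 = 3*985 + 833 = 3788, q_5 = 3*162 + 137 = 623.
  i=6: a_6=12, p_6 = 12*3788 + 985 = 46441, q_6 = 12*623 + 162 = 7638.

6/1, 73/12, 152/25, 833/137, 985/162, 3788/623, 46441/7638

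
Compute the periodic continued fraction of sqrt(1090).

[33; (66)]

Write x_i = (sqrt(1090) + m_i)/d_i with (m_0, d_0) = (0, 1). a_0 = floor(sqrt(1090)) = 33, since 33^2 = 1089 <= 1090 < 1156 = 34^2.
Iterate m_{i+1} = d_i*a_i - m_i, d_{i+1} = (1090 - m_{i+1}^2)/d_i, a_{i+1} = floor((a_0 + m_{i+1})/d_{i+1}):
  m_1 = 1*33 - 0 = 33, d_1 = (1090 - 33^2)/1 = 1/1 = 1, a_1 = floor((33 + 33)/1) = 66.
  m_2 = 1*66 - 33 = 33, d_2 = (1090 - 33^2)/1 = 1/1 = 1: (m_2, d_2) = (m_1, d_1) = (33, 1), so from here the quotient a_1 repeats; the period length is 1.
Hence the expansion of sqrt(1090) is a_0 = 33 followed by the repeating block 66 (period 1).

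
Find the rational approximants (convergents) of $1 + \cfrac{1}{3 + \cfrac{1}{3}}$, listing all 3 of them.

Using the convergent recurrence p_i = a_i*p_{i-1} + p_{i-2}, q_i = a_i*q_{i-1} + q_{i-2} with p_{-2}=0, p_{-1}=1, q_{-2}=1, q_{-1}=0:
  i=0: a_0=1, p_0 = 1*1 + 0 = 1, q_0 = 1*0 + 1 = 1.
  i=1: a_1=3, p_1 = 3*1 + 1 = 4, q_1 = 3*1 + 0 = 3.
  i=2: a_2=3, p_2 = 3*4 + 1 = 13, q_2 = 3*3 + 1 = 10.

1/1, 4/3, 13/10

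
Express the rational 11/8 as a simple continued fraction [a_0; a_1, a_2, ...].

Run the Euclidean algorithm on 11 and 8; the successive quotients are the partial quotients a_0, a_1, ... (each step inverts the fractional part left over by the previous one):
  11 = 1*8 + 3, so a_0 = 1.
  8 = 2*3 + 2, so a_1 = 2.
  3 = 1*2 + 1, so a_2 = 1.
  2 = 2*1 + 0, so a_3 = 2.
The remainder reaches 0 after 4 divisions, so the expansion has 4 partial quotients, read off in order.

[1; 2, 1, 2]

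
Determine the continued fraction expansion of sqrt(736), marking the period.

[27; (7, 1, 2, 1, 2, 1, 7, 54)]

Write x_i = (sqrt(736) + m_i)/d_i with (m_0, d_0) = (0, 1). a_0 = floor(sqrt(736)) = 27, since 27^2 = 729 <= 736 < 784 = 28^2.
Iterate m_{i+1} = d_i*a_i - m_i, d_{i+1} = (736 - m_{i+1}^2)/d_i, a_{i+1} = floor((a_0 + m_{i+1})/d_{i+1}):
  m_1 = 1*27 - 0 = 27, d_1 = (736 - 27^2)/1 = 7/1 = 7, a_1 = floor((27 + 27)/7) = 7.
  m_2 = 7*7 - 27 = 22, d_2 = (736 - 22^2)/7 = 252/7 = 36, a_2 = floor((27 + 22)/36) = 1.
  m_3 = 36*1 - 22 = 14, d_3 = (736 - 14^2)/36 = 540/36 = 15, a_3 = floor((27 + 14)/15) = 2.
  m_4 = 15*2 - 14 = 16, d_4 = (736 - 16^2)/15 = 480/15 = 32, a_4 = floor((27 + 16)/32) = 1.
  m_5 = 32*1 - 16 = 16, d_5 = (736 - 16^2)/32 = 480/32 = 15, a_5 = floor((27 + 16)/15) = 2.
  m_6 = 15*2 - 16 = 14, d_6 = (736 - 14^2)/15 = 540/15 = 36, a_6 = floor((27 + 14)/36) = 1.
  m_7 = 36*1 - 14 = 22, d_7 = (736 - 22^2)/36 = 252/36 = 7, a_7 = floor((27 + 22)/7) = 7.
  m_8 = 7*7 - 22 = 27, d_8 = (736 - 27^2)/7 = 7/7 = 1, a_8 = floor((27 + 27)/1) = 54.
  m_9 = 1*54 - 27 = 27, d_9 = (736 - 27^2)/1 = 7/1 = 7: (m_9, d_9) = (m_1, d_1) = (27, 7), so from here the quotients repeat a_1, ..., a_8; the period length is 8.
Hence the expansion of sqrt(736) is a_0 = 27 followed by the repeating block 7, 1, 2, 1, 2, 1, 7, 54 (period 8).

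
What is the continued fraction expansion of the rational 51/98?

[0; 1, 1, 11, 1, 3]

Run the Euclidean algorithm on 51 and 98; the successive quotients are the partial quotients a_0, a_1, ... (each step inverts the fractional part left over by the previous one):
  51 = 0*98 + 51, so a_0 = 0.
  98 = 1*51 + 47, so a_1 = 1.
  51 = 1*47 + 4, so a_2 = 1.
  47 = 11*4 + 3, so a_3 = 11.
  4 = 1*3 + 1, so a_4 = 1.
  3 = 3*1 + 0, so a_5 = 3.
The remainder reaches 0 after 6 divisions, so the expansion has 6 partial quotients, read off in order.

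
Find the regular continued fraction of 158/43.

[3; 1, 2, 14]

Run the Euclidean algorithm on 158 and 43; the successive quotients are the partial quotients a_0, a_1, ... (each step inverts the fractional part left over by the previous one):
  158 = 3*43 + 29, so a_0 = 3.
  43 = 1*29 + 14, so a_1 = 1.
  29 = 2*14 + 1, so a_2 = 2.
  14 = 14*1 + 0, so a_3 = 14.
The remainder reaches 0 after 4 divisions, so the expansion has 4 partial quotients, read off in order.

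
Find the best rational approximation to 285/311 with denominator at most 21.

Expand x = 285/311 as a continued fraction with the Euclidean algorithm:
  285 = 0*311 + 285, so a_0 = 0.
  311 = 1*285 + 26, so a_1 = 1.
  285 = 10*26 + 25, so a_2 = 10.
  26 = 1*25 + 1, so a_3 = 1.
  25 = 25*1 + 0, so a_4 = 25.
so x = [0; 1, 10, 1, 25].
Convergents (p_i = a_i*p_{i-1} + p_{i-2}, q_i = a_i*q_{i-1} + q_{i-2} with p_{-2}=0, p_{-1}=1, q_{-2}=1, q_{-1}=0), until the denominator exceeds 21:
  i=0: a_0=0, p_0 = 0*1 + 0 = 0, q_0 = 0*0 + 1 = 1.
  i=1: a_1=1, p_1 = 1*0 + 1 = 1, q_1 = 1*1 + 0 = 1.
  i=2: a_2=10, p_2 = 10*1 + 0 = 10, q_2 = 10*1 + 1 = 11.
  i=3: a_3=1, p_3 = 1*10 + 1 = 11, q_3 = 1*11 + 1 = 12.
  i=4: a_4=25, p_4 = 25*11 + 10 = 285, q_4 = 25*12 + 11 = 311.
q_4 = 311 > 21, so the last convergent with denominator <= 21 is p_3/q_3 = 11/12.
The closest fraction with denominator <= 21 is either p_3/q_3 or the intermediate fraction (k*p_3 + p_2)/(k*q_3 + q_2) with the largest k >= 1 whose denominator stays <= 21; these approach x as k grows, and every other convergent or intermediate fraction in range is farther away.
Largest k: floor((21 - q_2)/q_3) = floor((21 - 11)/12) = 0.
Since k = 0, no intermediate fraction beyond p_3/q_3 has denominator <= 21, so the convergent 11/12 is the closest (its error is |285*12 - 11*311|/(311*12) = 1/3732).

11/12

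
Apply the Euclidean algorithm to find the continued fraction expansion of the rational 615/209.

Run the Euclidean algorithm on 615 and 209; the successive quotients are the partial quotients a_0, a_1, ... (each step inverts the fractional part left over by the previous one):
  615 = 2*209 + 197, so a_0 = 2.
  209 = 1*197 + 12, so a_1 = 1.
  197 = 16*12 + 5, so a_2 = 16.
  12 = 2*5 + 2, so a_3 = 2.
  5 = 2*2 + 1, so a_4 = 2.
  2 = 2*1 + 0, so a_5 = 2.
The remainder reaches 0 after 6 divisions, so the expansion has 6 partial quotients, read off in order.

[2; 1, 16, 2, 2, 2]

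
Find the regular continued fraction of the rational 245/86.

Run the Euclidean algorithm on 245 and 86; the successive quotients are the partial quotients a_0, a_1, ... (each step inverts the fractional part left over by the previous one):
  245 = 2*86 + 73, so a_0 = 2.
  86 = 1*73 + 13, so a_1 = 1.
  73 = 5*13 + 8, so a_2 = 5.
  13 = 1*8 + 5, so a_3 = 1.
  8 = 1*5 + 3, so a_4 = 1.
  5 = 1*3 + 2, so a_5 = 1.
  3 = 1*2 + 1, so a_6 = 1.
  2 = 2*1 + 0, so a_7 = 2.
The remainder reaches 0 after 8 divisions, so the expansion has 8 partial quotients, read off in order.

[2; 1, 5, 1, 1, 1, 1, 2]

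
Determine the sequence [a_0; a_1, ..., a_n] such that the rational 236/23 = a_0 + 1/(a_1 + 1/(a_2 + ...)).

Run the Euclidean algorithm on 236 and 23; the successive quotients are the partial quotients a_0, a_1, ... (each step inverts the fractional part left over by the previous one):
  236 = 10*23 + 6, so a_0 = 10.
  23 = 3*6 + 5, so a_1 = 3.
  6 = 1*5 + 1, so a_2 = 1.
  5 = 5*1 + 0, so a_3 = 5.
The remainder reaches 0 after 4 divisions, so the expansion has 4 partial quotients, read off in order.

[10; 3, 1, 5]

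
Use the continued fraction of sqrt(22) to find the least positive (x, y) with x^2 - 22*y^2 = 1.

(x, y) = (197, 42)

First expand sqrt(22) as a continued fraction. With x_i = (sqrt(22) + m_i)/d_i and (m_0, d_0) = (0, 1): a_0 = floor(sqrt(22)) = 4, since 4^2 = 16 <= 22 < 25 = 5^2.
Iterate m_{i+1} = d_i*a_i - m_i, d_{i+1} = (22 - m_{i+1}^2)/d_i, a_{i+1} = floor((a_0 + m_{i+1})/d_{i+1}):
  m_1 = 1*4 - 0 = 4, d_1 = (22 - 4^2)/1 = 6/1 = 6, a_1 = floor((4 + 4)/6) = 1.
  m_2 = 6*1 - 4 = 2, d_2 = (22 - 2^2)/6 = 18/6 = 3, a_2 = floor((4 + 2)/3) = 2.
  m_3 = 3*2 - 2 = 4, d_3 = (22 - 4^2)/3 = 6/3 = 2, a_3 = floor((4 + 4)/2) = 4.
  m_4 = 2*4 - 4 = 4, d_4 = (22 - 4^2)/2 = 6/2 = 3, a_4 = floor((4 + 4)/3) = 2.
  m_5 = 3*2 - 4 = 2, d_5 = (22 - 2^2)/3 = 18/3 = 6, a_5 = floor((4 + 2)/6) = 1.
  m_6 = 6*1 - 2 = 4, d_6 = (22 - 4^2)/6 = 6/6 = 1, a_6 = floor((4 + 4)/1) = 8.
  m_7 = 1*8 - 4 = 4, d_7 = (22 - 4^2)/1 = 6/1 = 6: (m_7, d_7) = (m_1, d_1) = (4, 6), so from here the quotients repeat a_1, ..., a_6; the period length is 6.
So sqrt(22) = [4; (1, 2, 4, 2, 1, 8)] with period length k = 6.
k is even, so the fundamental solution of x^2 - 22y^2 = 1 is (p_{k-1}, q_{k-1}) = (p_5, q_5); compute convergents through index 5.
Convergents (p_i = a_i*p_{i-1} + p_{i-2}, q_i = a_i*q_{i-1} + q_{i-2} with p_{-2}=0, p_{-1}=1, q_{-2}=1, q_{-1}=0):
  i=0: a_0=4, p_0 = 4*1 + 0 = 4, q_0 = 4*0 + 1 = 1.
  i=1: a_1=1, p_1 = 1*4 + 1 = 5, q_1 = 1*1 + 0 = 1.
  i=2: a_2=2, p_2 = 2*5 + 4 = 14, q_2 = 2*1 + 1 = 3.
  i=3: a_3=4, p_3 = 4*14 + 5 = 61, q_3 = 4*3 + 1 = 13.
  i=4: a_4=2, p_4 = 2*61 + 14 = 136, q_4 = 2*13 + 3 = 29.
  i=5: a_5=1, p_5 = 1*136 + 61 = 197, q_5 = 1*29 + 13 = 42.
Check: 197^2 - 22*42^2 = 38809 - 38808 = 1, so (x, y) = (197, 42) solves the equation, and by the theorem it is the least positive solution.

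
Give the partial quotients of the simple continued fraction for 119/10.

Run the Euclidean algorithm on 119 and 10; the successive quotients are the partial quotients a_0, a_1, ... (each step inverts the fractional part left over by the previous one):
  119 = 11*10 + 9, so a_0 = 11.
  10 = 1*9 + 1, so a_1 = 1.
  9 = 9*1 + 0, so a_2 = 9.
The remainder reaches 0 after 3 divisions, so the expansion has 3 partial quotients, read off in order.

[11; 1, 9]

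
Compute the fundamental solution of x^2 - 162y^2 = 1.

First expand sqrt(162) as a continued fraction. With x_i = (sqrt(162) + m_i)/d_i and (m_0, d_0) = (0, 1): a_0 = floor(sqrt(162)) = 12, since 12^2 = 144 <= 162 < 169 = 13^2.
Iterate m_{i+1} = d_i*a_i - m_i, d_{i+1} = (162 - m_{i+1}^2)/d_i, a_{i+1} = floor((a_0 + m_{i+1})/d_{i+1}):
  m_1 = 1*12 - 0 = 12, d_1 = (162 - 12^2)/1 = 18/1 = 18, a_1 = floor((12 + 12)/18) = 1.
  m_2 = 18*1 - 12 = 6, d_2 = (162 - 6^2)/18 = 126/18 = 7, a_2 = floor((12 + 6)/7) = 2.
  m_3 = 7*2 - 6 = 8, d_3 = (162 - 8^2)/7 = 98/7 = 14, a_3 = floor((12 + 8)/14) = 1.
  m_4 = 14*1 - 8 = 6, d_4 = (162 - 6^2)/14 = 126/14 = 9, a_4 = floor((12 + 6)/9) = 2.
  m_5 = 9*2 - 6 = 12, d_5 = (162 - 12^2)/9 = 18/9 = 2, a_5 = floor((12 + 12)/2) = 12.
  m_6 = 2*12 - 12 = 12, d_6 = (162 - 12^2)/2 = 18/2 = 9, a_6 = floor((12 + 12)/9) = 2.
  m_7 = 9*2 - 12 = 6, d_7 = (162 - 6^2)/9 = 126/9 = 14, a_7 = floor((12 + 6)/14) = 1.
  m_8 = 14*1 - 6 = 8, d_8 = (162 - 8^2)/14 = 98/14 = 7, a_8 = floor((12 + 8)/7) = 2.
  m_9 = 7*2 - 8 = 6, d_9 = (162 - 6^2)/7 = 126/7 = 18, a_9 = floor((12 + 6)/18) = 1.
  m_10 = 18*1 - 6 = 12, d_10 = (162 - 12^2)/18 = 18/18 = 1, a_10 = floor((12 + 12)/1) = 24.
  m_11 = 1*24 - 12 = 12, d_11 = (162 - 12^2)/1 = 18/1 = 18: (m_11, d_11) = (m_1, d_1) = (12, 18), so from here the quotients repeat a_1, ..., a_10; the period length is 10.
So sqrt(162) = [12; (1, 2, 1, 2, 12, 2, 1, 2, 1, 24)] with period length k = 10.
k is even, so the fundamental solution of x^2 - 162y^2 = 1 is (p_{k-1}, q_{k-1}) = (p_9, q_9); compute convergents through index 9.
Convergents (p_i = a_i*p_{i-1} + p_{i-2}, q_i = a_i*q_{i-1} + q_{i-2} with p_{-2}=0, p_{-1}=1, q_{-2}=1, q_{-1}=0):
  i=0: a_0=12, p_0 = 12*1 + 0 = 12, q_0 = 12*0 + 1 = 1.
  i=1: a_1=1, p_1 = 1*12 + 1 = 13, q_1 = 1*1 + 0 = 1.
  i=2: a_2=2, p_2 = 2*13 + 12 = 38, q_2 = 2*1 + 1 = 3.
  i=3: a_3=1, p_3 = 1*38 + 13 = 51, q_3 = 1*3 + 1 = 4.
  i=4: a_4=2, p_4 = 2*51 + 38 = 140, q_4 = 2*4 + 3 = 11.
  i=5: a_5=12, p_5 = 12*140 + 51 = 1731, q_5 = 12*11 + 4 = 136.
  i=6: a_6=2, p_6 = 2*1731 + 140 = 3602, q_6 = 2*136 + 11 = 283.
  i=7: a_7=1, p_7 = 1*3602 + 1731 = 5333, q_7 = 1*283 + 136 = 419.
  i=8: a_8=2, p_8 = 2*5333 + 3602 = 14268, q_8 = 2*419 + 283 = 1121.
  i=9: a_9=1, p_9 = 1*14268 + 5333 = 19601, q_9 = 1*1121 + 419 = 1540.
Check: 19601^2 - 162*1540^2 = 384199201 - 384199200 = 1, so (x, y) = (19601, 1540) solves the equation, and by the theorem it is the least positive solution.

(x, y) = (19601, 1540)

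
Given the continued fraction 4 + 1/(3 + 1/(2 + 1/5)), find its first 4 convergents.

Using the convergent recurrence p_i = a_i*p_{i-1} + p_{i-2}, q_i = a_i*q_{i-1} + q_{i-2} with p_{-2}=0, p_{-1}=1, q_{-2}=1, q_{-1}=0:
  i=0: a_0=4, p_0 = 4*1 + 0 = 4, q_0 = 4*0 + 1 = 1.
  i=1: a_1=3, p_1 = 3*4 + 1 = 13, q_1 = 3*1 + 0 = 3.
  i=2: a_2=2, p_2 = 2*13 + 4 = 30, q_2 = 2*3 + 1 = 7.
  i=3: a_3=5, p_3 = 5*30 + 13 = 163, q_3 = 5*7 + 3 = 38.

4/1, 13/3, 30/7, 163/38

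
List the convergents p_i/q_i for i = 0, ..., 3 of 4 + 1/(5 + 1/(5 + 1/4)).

Using the convergent recurrence p_i = a_i*p_{i-1} + p_{i-2}, q_i = a_i*q_{i-1} + q_{i-2} with p_{-2}=0, p_{-1}=1, q_{-2}=1, q_{-1}=0:
  i=0: a_0=4, p_0 = 4*1 + 0 = 4, q_0 = 4*0 + 1 = 1.
  i=1: a_1=5, p_1 = 5*4 + 1 = 21, q_1 = 5*1 + 0 = 5.
  i=2: a_2=5, p_2 = 5*21 + 4 = 109, q_2 = 5*5 + 1 = 26.
  i=3: a_3=4, p_3 = 4*109 + 21 = 457, q_3 = 4*26 + 5 = 109.

4/1, 21/5, 109/26, 457/109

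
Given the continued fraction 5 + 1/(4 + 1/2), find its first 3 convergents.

5/1, 21/4, 47/9

Using the convergent recurrence p_i = a_i*p_{i-1} + p_{i-2}, q_i = a_i*q_{i-1} + q_{i-2} with p_{-2}=0, p_{-1}=1, q_{-2}=1, q_{-1}=0:
  i=0: a_0=5, p_0 = 5*1 + 0 = 5, q_0 = 5*0 + 1 = 1.
  i=1: a_1=4, p_1 = 4*5 + 1 = 21, q_1 = 4*1 + 0 = 4.
  i=2: a_2=2, p_2 = 2*21 + 5 = 47, q_2 = 2*4 + 1 = 9.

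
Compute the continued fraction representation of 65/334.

[0; 5, 7, 4, 2]

Run the Euclidean algorithm on 65 and 334; the successive quotients are the partial quotients a_0, a_1, ... (each step inverts the fractional part left over by the previous one):
  65 = 0*334 + 65, so a_0 = 0.
  334 = 5*65 + 9, so a_1 = 5.
  65 = 7*9 + 2, so a_2 = 7.
  9 = 4*2 + 1, so a_3 = 4.
  2 = 2*1 + 0, so a_4 = 2.
The remainder reaches 0 after 5 divisions, so the expansion has 5 partial quotients, read off in order.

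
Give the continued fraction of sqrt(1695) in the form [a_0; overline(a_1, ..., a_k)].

Write x_i = (sqrt(1695) + m_i)/d_i with (m_0, d_0) = (0, 1). a_0 = floor(sqrt(1695)) = 41, since 41^2 = 1681 <= 1695 < 1764 = 42^2.
Iterate m_{i+1} = d_i*a_i - m_i, d_{i+1} = (1695 - m_{i+1}^2)/d_i, a_{i+1} = floor((a_0 + m_{i+1})/d_{i+1}):
  m_1 = 1*41 - 0 = 41, d_1 = (1695 - 41^2)/1 = 14/1 = 14, a_1 = floor((41 + 41)/14) = 5.
  m_2 = 14*5 - 41 = 29, d_2 = (1695 - 29^2)/14 = 854/14 = 61, a_2 = floor((41 + 29)/61) = 1.
  m_3 = 61*1 - 29 = 32, d_3 = (1695 - 32^2)/61 = 671/61 = 11, a_3 = floor((41 + 32)/11) = 6.
  m_4 = 11*6 - 32 = 34, d_4 = (1695 - 34^2)/11 = 539/11 = 49, a_4 = floor((41 + 34)/49) = 1.
  m_5 = 49*1 - 34 = 15, d_5 = (1695 - 15^2)/49 = 1470/49 = 30, a_5 = floor((41 + 15)/30) = 1.
  m_6 = 30*1 - 15 = 15, d_6 = (1695 - 15^2)/30 = 1470/30 = 49, a_6 = floor((41 + 15)/49) = 1.
  m_7 = 49*1 - 15 = 34, d_7 = (1695 - 34^2)/49 = 539/49 = 11, a_7 = floor((41 + 34)/11) = 6.
  m_8 = 11*6 - 34 = 32, d_8 = (1695 - 32^2)/11 = 671/11 = 61, a_8 = floor((41 + 32)/61) = 1.
  m_9 = 61*1 - 32 = 29, d_9 = (1695 - 29^2)/61 = 854/61 = 14, a_9 = floor((41 + 29)/14) = 5.
  m_10 = 14*5 - 29 = 41, d_10 = (1695 - 41^2)/14 = 14/14 = 1, a_10 = floor((41 + 41)/1) = 82.
  m_11 = 1*82 - 41 = 41, d_11 = (1695 - 41^2)/1 = 14/1 = 14: (m_11, d_11) = (m_1, d_1) = (41, 14), so from here the quotients repeat a_1, ..., a_10; the period length is 10.
Hence the expansion of sqrt(1695) is a_0 = 41 followed by the repeating block 5, 1, 6, 1, 1, 1, 6, 1, 5, 82 (period 10).

[41; overline(5, 1, 6, 1, 1, 1, 6, 1, 5, 82)]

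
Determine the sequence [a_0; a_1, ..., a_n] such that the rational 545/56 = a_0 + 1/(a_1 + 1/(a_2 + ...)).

[9; 1, 2, 1, 2, 1, 3]

Run the Euclidean algorithm on 545 and 56; the successive quotients are the partial quotients a_0, a_1, ... (each step inverts the fractional part left over by the previous one):
  545 = 9*56 + 41, so a_0 = 9.
  56 = 1*41 + 15, so a_1 = 1.
  41 = 2*15 + 11, so a_2 = 2.
  15 = 1*11 + 4, so a_3 = 1.
  11 = 2*4 + 3, so a_4 = 2.
  4 = 1*3 + 1, so a_5 = 1.
  3 = 3*1 + 0, so a_6 = 3.
The remainder reaches 0 after 7 divisions, so the expansion has 7 partial quotients, read off in order.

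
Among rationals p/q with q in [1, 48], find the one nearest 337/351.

24/25

Expand x = 337/351 as a continued fraction with the Euclidean algorithm:
  337 = 0*351 + 337, so a_0 = 0.
  351 = 1*337 + 14, so a_1 = 1.
  337 = 24*14 + 1, so a_2 = 24.
  14 = 14*1 + 0, so a_3 = 14.
so x = [0; 1, 24, 14].
Convergents (p_i = a_i*p_{i-1} + p_{i-2}, q_i = a_i*q_{i-1} + q_{i-2} with p_{-2}=0, p_{-1}=1, q_{-2}=1, q_{-1}=0), until the denominator exceeds 48:
  i=0: a_0=0, p_0 = 0*1 + 0 = 0, q_0 = 0*0 + 1 = 1.
  i=1: a_1=1, p_1 = 1*0 + 1 = 1, q_1 = 1*1 + 0 = 1.
  i=2: a_2=24, p_2 = 24*1 + 0 = 24, q_2 = 24*1 + 1 = 25.
  i=3: a_3=14, p_3 = 14*24 + 1 = 337, q_3 = 14*25 + 1 = 351.
q_3 = 351 > 48, so the last convergent with denominator <= 48 is p_2/q_2 = 24/25.
The closest fraction with denominator <= 48 is either p_2/q_2 or the intermediate fraction (k*p_2 + p_1)/(k*q_2 + q_1) with the largest k >= 1 whose denominator stays <= 48; these approach x as k grows, and every other convergent or intermediate fraction in range is farther away.
Largest k: floor((48 - q_1)/q_2) = floor((48 - 1)/25) = 1.
That gives (1*24 + 1)/(1*25 + 1) = 25/26.
Compare the errors: |x - 24/25| = |337*25 - 24*351|/(351*25) = 1/8775, and |x - 25/26| = |337*26 - 25*351|/(351*26) = 13/9126.
Cross-multiplying, 1*9126 = 9126 < 114075 = 13*8775, so 1/8775 is smaller: the convergent 24/25 is closer to x than 25/26.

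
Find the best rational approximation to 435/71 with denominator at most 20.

49/8

Expand x = 435/71 as a continued fraction with the Euclidean algorithm:
  435 = 6*71 + 9, so a_0 = 6.
  71 = 7*9 + 8, so a_1 = 7.
  9 = 1*8 + 1, so a_2 = 1.
  8 = 8*1 + 0, so a_3 = 8.
so x = [6; 7, 1, 8].
Convergents (p_i = a_i*p_{i-1} + p_{i-2}, q_i = a_i*q_{i-1} + q_{i-2} with p_{-2}=0, p_{-1}=1, q_{-2}=1, q_{-1}=0), until the denominator exceeds 20:
  i=0: a_0=6, p_0 = 6*1 + 0 = 6, q_0 = 6*0 + 1 = 1.
  i=1: a_1=7, p_1 = 7*6 + 1 = 43, q_1 = 7*1 + 0 = 7.
  i=2: a_2=1, p_2 = 1*43 + 6 = 49, q_2 = 1*7 + 1 = 8.
  i=3: a_3=8, p_3 = 8*49 + 43 = 435, q_3 = 8*8 + 7 = 71.
q_3 = 71 > 20, so the last convergent with denominator <= 20 is p_2/q_2 = 49/8.
The closest fraction with denominator <= 20 is either p_2/q_2 or the intermediate fraction (k*p_2 + p_1)/(k*q_2 + q_1) with the largest k >= 1 whose denominator stays <= 20; these approach x as k grows, and every other convergent or intermediate fraction in range is farther away.
Largest k: floor((20 - q_1)/q_2) = floor((20 - 7)/8) = 1.
That gives (1*49 + 43)/(1*8 + 7) = 92/15.
Compare the errors: |x - 49/8| = |435*8 - 49*71|/(71*8) = 1/568, and |x - 92/15| = |435*15 - 92*71|/(71*15) = 7/1065.
Cross-multiplying, 1*1065 = 1065 < 3976 = 7*568, so 1/568 is smaller: the convergent 49/8 is closer to x than 92/15.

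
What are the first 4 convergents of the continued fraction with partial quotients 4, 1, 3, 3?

4/1, 5/1, 19/4, 62/13

Using the convergent recurrence p_i = a_i*p_{i-1} + p_{i-2}, q_i = a_i*q_{i-1} + q_{i-2} with p_{-2}=0, p_{-1}=1, q_{-2}=1, q_{-1}=0:
  i=0: a_0=4, p_0 = 4*1 + 0 = 4, q_0 = 4*0 + 1 = 1.
  i=1: a_1=1, p_1 = 1*4 + 1 = 5, q_1 = 1*1 + 0 = 1.
  i=2: a_2=3, p_2 = 3*5 + 4 = 19, q_2 = 3*1 + 1 = 4.
  i=3: a_3=3, p_3 = 3*19 + 5 = 62, q_3 = 3*4 + 1 = 13.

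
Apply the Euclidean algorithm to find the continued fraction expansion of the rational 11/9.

Run the Euclidean algorithm on 11 and 9; the successive quotients are the partial quotients a_0, a_1, ... (each step inverts the fractional part left over by the previous one):
  11 = 1*9 + 2, so a_0 = 1.
  9 = 4*2 + 1, so a_1 = 4.
  2 = 2*1 + 0, so a_2 = 2.
The remainder reaches 0 after 3 divisions, so the expansion has 3 partial quotients, read off in order.

[1; 4, 2]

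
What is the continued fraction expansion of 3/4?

Run the Euclidean algorithm on 3 and 4; the successive quotients are the partial quotients a_0, a_1, ... (each step inverts the fractional part left over by the previous one):
  3 = 0*4 + 3, so a_0 = 0.
  4 = 1*3 + 1, so a_1 = 1.
  3 = 3*1 + 0, so a_2 = 3.
The remainder reaches 0 after 3 divisions, so the expansion has 3 partial quotients, read off in order.

[0; 1, 3]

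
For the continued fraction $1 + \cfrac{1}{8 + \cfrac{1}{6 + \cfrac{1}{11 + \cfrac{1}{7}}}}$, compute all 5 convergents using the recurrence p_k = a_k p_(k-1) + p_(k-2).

1/1, 9/8, 55/49, 614/547, 4353/3878

Using the convergent recurrence p_i = a_i*p_{i-1} + p_{i-2}, q_i = a_i*q_{i-1} + q_{i-2} with p_{-2}=0, p_{-1}=1, q_{-2}=1, q_{-1}=0:
  i=0: a_0=1, p_0 = 1*1 + 0 = 1, q_0 = 1*0 + 1 = 1.
  i=1: a_1=8, p_1 = 8*1 + 1 = 9, q_1 = 8*1 + 0 = 8.
  i=2: a_2=6, p_2 = 6*9 + 1 = 55, q_2 = 6*8 + 1 = 49.
  i=3: a_3=11, p_3 = 11*55 + 9 = 614, q_3 = 11*49 + 8 = 547.
  i=4: a_4=7, p_4 = 7*614 + 55 = 4353, q_4 = 7*547 + 49 = 3878.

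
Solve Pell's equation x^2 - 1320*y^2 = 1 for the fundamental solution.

(x, y) = (109, 3)

First expand sqrt(1320) as a continued fraction. With x_i = (sqrt(1320) + m_i)/d_i and (m_0, d_0) = (0, 1): a_0 = floor(sqrt(1320)) = 36, since 36^2 = 1296 <= 1320 < 1369 = 37^2.
Iterate m_{i+1} = d_i*a_i - m_i, d_{i+1} = (1320 - m_{i+1}^2)/d_i, a_{i+1} = floor((a_0 + m_{i+1})/d_{i+1}):
  m_1 = 1*36 - 0 = 36, d_1 = (1320 - 36^2)/1 = 24/1 = 24, a_1 = floor((36 + 36)/24) = 3.
  m_2 = 24*3 - 36 = 36, d_2 = (1320 - 36^2)/24 = 24/24 = 1, a_2 = floor((36 + 36)/1) = 72.
  m_3 = 1*72 - 36 = 36, d_3 = (1320 - 36^2)/1 = 24/1 = 24: (m_3, d_3) = (m_1, d_1) = (36, 24), so from here the quotients repeat a_1, a_2; the period length is 2.
So sqrt(1320) = [36; (3, 72)] with period length k = 2.
k is even, so the fundamental solution of x^2 - 1320y^2 = 1 is (p_{k-1}, q_{k-1}) = (p_1, q_1); compute convergents through index 1.
Convergents (p_i = a_i*p_{i-1} + p_{i-2}, q_i = a_i*q_{i-1} + q_{i-2} with p_{-2}=0, p_{-1}=1, q_{-2}=1, q_{-1}=0):
  i=0: a_0=36, p_0 = 36*1 + 0 = 36, q_0 = 36*0 + 1 = 1.
  i=1: a_1=3, p_1 = 3*36 + 1 = 109, q_1 = 3*1 + 0 = 3.
Check: 109^2 - 1320*3^2 = 11881 - 11880 = 1, so (x, y) = (109, 3) solves the equation, and by the theorem it is the least positive solution.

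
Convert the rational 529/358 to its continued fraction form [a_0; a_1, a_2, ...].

Run the Euclidean algorithm on 529 and 358; the successive quotients are the partial quotients a_0, a_1, ... (each step inverts the fractional part left over by the previous one):
  529 = 1*358 + 171, so a_0 = 1.
  358 = 2*171 + 16, so a_1 = 2.
  171 = 10*16 + 11, so a_2 = 10.
  16 = 1*11 + 5, so a_3 = 1.
  11 = 2*5 + 1, so a_4 = 2.
  5 = 5*1 + 0, so a_5 = 5.
The remainder reaches 0 after 6 divisions, so the expansion has 6 partial quotients, read off in order.

[1; 2, 10, 1, 2, 5]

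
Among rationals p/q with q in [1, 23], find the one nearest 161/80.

Expand x = 161/80 as a continued fraction with the Euclidean algorithm:
  161 = 2*80 + 1, so a_0 = 2.
  80 = 80*1 + 0, so a_1 = 80.
so x = [2; 80].
Convergents (p_i = a_i*p_{i-1} + p_{i-2}, q_i = a_i*q_{i-1} + q_{i-2} with p_{-2}=0, p_{-1}=1, q_{-2}=1, q_{-1}=0), until the denominator exceeds 23:
  i=0: a_0=2, p_0 = 2*1 + 0 = 2, q_0 = 2*0 + 1 = 1.
  i=1: a_1=80, p_1 = 80*2 + 1 = 161, q_1 = 80*1 + 0 = 80.
q_1 = 80 > 23, so the last convergent with denominator <= 23 is p_0/q_0 = 2/1.
The closest fraction with denominator <= 23 is either p_0/q_0 or the intermediate fraction (k*p_0 + p_{-1})/(k*q_0 + q_{-1}) with the largest k >= 1 whose denominator stays <= 23; these approach x as k grows, and every other convergent or intermediate fraction in range is farther away.
Largest k: floor((23 - q_{-1})/q_0) = floor((23 - 0)/1) = 23 (using the seeds p_{-1} = 1, q_{-1} = 0).
That gives (23*2 + 1)/(23*1 + 0) = 47/23.
Compare the errors: |x - 2/1| = |161*1 - 2*80|/(80*1) = 1/80, and |x - 47/23| = |161*23 - 47*80|/(80*23) = 57/1840.
Cross-multiplying, 1*1840 = 1840 < 4560 = 57*80, so 1/80 is smaller: the convergent 2/1 is closer to x than 47/23.

2/1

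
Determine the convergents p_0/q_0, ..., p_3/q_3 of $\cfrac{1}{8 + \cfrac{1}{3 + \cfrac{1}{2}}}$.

Using the convergent recurrence p_i = a_i*p_{i-1} + p_{i-2}, q_i = a_i*q_{i-1} + q_{i-2} with p_{-2}=0, p_{-1}=1, q_{-2}=1, q_{-1}=0:
  i=0: a_0=0, p_0 = 0*1 + 0 = 0, q_0 = 0*0 + 1 = 1.
  i=1: a_1=8, p_1 = 8*0 + 1 = 1, q_1 = 8*1 + 0 = 8.
  i=2: a_2=3, p_2 = 3*1 + 0 = 3, q_2 = 3*8 + 1 = 25.
  i=3: a_3=2, p_3 = 2*3 + 1 = 7, q_3 = 2*25 + 8 = 58.

0/1, 1/8, 3/25, 7/58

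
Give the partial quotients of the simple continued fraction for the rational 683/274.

Run the Euclidean algorithm on 683 and 274; the successive quotients are the partial quotients a_0, a_1, ... (each step inverts the fractional part left over by the previous one):
  683 = 2*274 + 135, so a_0 = 2.
  274 = 2*135 + 4, so a_1 = 2.
  135 = 33*4 + 3, so a_2 = 33.
  4 = 1*3 + 1, so a_3 = 1.
  3 = 3*1 + 0, so a_4 = 3.
The remainder reaches 0 after 5 divisions, so the expansion has 5 partial quotients, read off in order.

[2; 2, 33, 1, 3]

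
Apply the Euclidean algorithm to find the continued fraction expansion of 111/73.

Run the Euclidean algorithm on 111 and 73; the successive quotients are the partial quotients a_0, a_1, ... (each step inverts the fractional part left over by the previous one):
  111 = 1*73 + 38, so a_0 = 1.
  73 = 1*38 + 35, so a_1 = 1.
  38 = 1*35 + 3, so a_2 = 1.
  35 = 11*3 + 2, so a_3 = 11.
  3 = 1*2 + 1, so a_4 = 1.
  2 = 2*1 + 0, so a_5 = 2.
The remainder reaches 0 after 6 divisions, so the expansion has 6 partial quotients, read off in order.

[1; 1, 1, 11, 1, 2]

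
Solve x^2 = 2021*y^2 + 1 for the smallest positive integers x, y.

First expand sqrt(2021) as a continued fraction. With x_i = (sqrt(2021) + m_i)/d_i and (m_0, d_0) = (0, 1): a_0 = floor(sqrt(2021)) = 44, since 44^2 = 1936 <= 2021 < 2025 = 45^2.
Iterate m_{i+1} = d_i*a_i - m_i, d_{i+1} = (2021 - m_{i+1}^2)/d_i, a_{i+1} = floor((a_0 + m_{i+1})/d_{i+1}):
  m_1 = 1*44 - 0 = 44, d_1 = (2021 - 44^2)/1 = 85/1 = 85, a_1 = floor((44 + 44)/85) = 1.
  m_2 = 85*1 - 44 = 41, d_2 = (2021 - 41^2)/85 = 340/85 = 4, a_2 = floor((44 + 41)/4) = 21.
  m_3 = 4*21 - 41 = 43, d_3 = (2021 - 43^2)/4 = 172/4 = 43, a_3 = floor((44 + 43)/43) = 2.
  m_4 = 43*2 - 43 = 43, d_4 = (2021 - 43^2)/43 = 172/43 = 4, a_4 = floor((44 + 43)/4) = 21.
  m_5 = 4*21 - 43 = 41, d_5 = (2021 - 41^2)/4 = 340/4 = 85, a_5 = floor((44 + 41)/85) = 1.
  m_6 = 85*1 - 41 = 44, d_6 = (2021 - 44^2)/85 = 85/85 = 1, a_6 = floor((44 + 44)/1) = 88.
  m_7 = 1*88 - 44 = 44, d_7 = (2021 - 44^2)/1 = 85/1 = 85: (m_7, d_7) = (m_1, d_1) = (44, 85), so from here the quotients repeat a_1, ..., a_6; the period length is 6.
So sqrt(2021) = [44; (1, 21, 2, 21, 1, 88)] with period length k = 6.
k is even, so the fundamental solution of x^2 - 2021y^2 = 1 is (p_{k-1}, q_{k-1}) = (p_5, q_5); compute convergents through index 5.
Convergents (p_i = a_i*p_{i-1} + p_{i-2}, q_i = a_i*q_{i-1} + q_{i-2} with p_{-2}=0, p_{-1}=1, q_{-2}=1, q_{-1}=0):
  i=0: a_0=44, p_0 = 44*1 + 0 = 44, q_0 = 44*0 + 1 = 1.
  i=1: a_1=1, p_1 = 1*44 + 1 = 45, q_1 = 1*1 + 0 = 1.
  i=2: a_2=21, p_2 = 21*45 + 44 = 989, q_2 = 21*1 + 1 = 22.
  i=3: a_3=2, p_3 = 2*989 + 45 = 2023, q_3 = 2*22 + 1 = 45.
  i=4: a_4=21, p_4 = 21*2023 + 989 = 43472, q_4 = 21*45 + 22 = 967.
  i=5: a_5=1, p_5 = 1*43472 + 2023 = 45495, q_5 = 1*967 + 45 = 1012.
Check: 45495^2 - 2021*1012^2 = 2069795025 - 2069795024 = 1, so (x, y) = (45495, 1012) solves the equation, and by the theorem it is the least positive solution.

(x, y) = (45495, 1012)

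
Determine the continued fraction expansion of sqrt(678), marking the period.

[26; (26, 52)]

Write x_i = (sqrt(678) + m_i)/d_i with (m_0, d_0) = (0, 1). a_0 = floor(sqrt(678)) = 26, since 26^2 = 676 <= 678 < 729 = 27^2.
Iterate m_{i+1} = d_i*a_i - m_i, d_{i+1} = (678 - m_{i+1}^2)/d_i, a_{i+1} = floor((a_0 + m_{i+1})/d_{i+1}):
  m_1 = 1*26 - 0 = 26, d_1 = (678 - 26^2)/1 = 2/1 = 2, a_1 = floor((26 + 26)/2) = 26.
  m_2 = 2*26 - 26 = 26, d_2 = (678 - 26^2)/2 = 2/2 = 1, a_2 = floor((26 + 26)/1) = 52.
  m_3 = 1*52 - 26 = 26, d_3 = (678 - 26^2)/1 = 2/1 = 2: (m_3, d_3) = (m_1, d_1) = (26, 2), so from here the quotients repeat a_1, a_2; the period length is 2.
Hence the expansion of sqrt(678) is a_0 = 26 followed by the repeating block 26, 52 (period 2).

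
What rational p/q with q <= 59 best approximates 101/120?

16/19

Expand x = 101/120 as a continued fraction with the Euclidean algorithm:
  101 = 0*120 + 101, so a_0 = 0.
  120 = 1*101 + 19, so a_1 = 1.
  101 = 5*19 + 6, so a_2 = 5.
  19 = 3*6 + 1, so a_3 = 3.
  6 = 6*1 + 0, so a_4 = 6.
so x = [0; 1, 5, 3, 6].
Convergents (p_i = a_i*p_{i-1} + p_{i-2}, q_i = a_i*q_{i-1} + q_{i-2} with p_{-2}=0, p_{-1}=1, q_{-2}=1, q_{-1}=0), until the denominator exceeds 59:
  i=0: a_0=0, p_0 = 0*1 + 0 = 0, q_0 = 0*0 + 1 = 1.
  i=1: a_1=1, p_1 = 1*0 + 1 = 1, q_1 = 1*1 + 0 = 1.
  i=2: a_2=5, p_2 = 5*1 + 0 = 5, q_2 = 5*1 + 1 = 6.
  i=3: a_3=3, p_3 = 3*5 + 1 = 16, q_3 = 3*6 + 1 = 19.
  i=4: a_4=6, p_4 = 6*16 + 5 = 101, q_4 = 6*19 + 6 = 120.
q_4 = 120 > 59, so the last convergent with denominator <= 59 is p_3/q_3 = 16/19.
The closest fraction with denominator <= 59 is either p_3/q_3 or the intermediate fraction (k*p_3 + p_2)/(k*q_3 + q_2) with the largest k >= 1 whose denominator stays <= 59; these approach x as k grows, and every other convergent or intermediate fraction in range is farther away.
Largest k: floor((59 - q_2)/q_3) = floor((59 - 6)/19) = 2.
That gives (2*16 + 5)/(2*19 + 6) = 37/44.
Compare the errors: |x - 16/19| = |101*19 - 16*120|/(120*19) = 1/2280, and |x - 37/44| = |101*44 - 37*120|/(120*44) = 4/5280.
Cross-multiplying, 1*5280 = 5280 < 9120 = 4*2280, so 1/2280 is smaller: the convergent 16/19 is closer to x than 37/44.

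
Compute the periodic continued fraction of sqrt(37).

Write x_i = (sqrt(37) + m_i)/d_i with (m_0, d_0) = (0, 1). a_0 = floor(sqrt(37)) = 6, since 6^2 = 36 <= 37 < 49 = 7^2.
Iterate m_{i+1} = d_i*a_i - m_i, d_{i+1} = (37 - m_{i+1}^2)/d_i, a_{i+1} = floor((a_0 + m_{i+1})/d_{i+1}):
  m_1 = 1*6 - 0 = 6, d_1 = (37 - 6^2)/1 = 1/1 = 1, a_1 = floor((6 + 6)/1) = 12.
  m_2 = 1*12 - 6 = 6, d_2 = (37 - 6^2)/1 = 1/1 = 1: (m_2, d_2) = (m_1, d_1) = (6, 1), so from here the quotient a_1 repeats; the period length is 1.
Hence the expansion of sqrt(37) is a_0 = 6 followed by the repeating block 12 (period 1).

[6; (12)]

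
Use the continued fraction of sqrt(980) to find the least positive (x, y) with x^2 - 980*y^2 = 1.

(x, y) = (51841, 1656)

First expand sqrt(980) as a continued fraction. With x_i = (sqrt(980) + m_i)/d_i and (m_0, d_0) = (0, 1): a_0 = floor(sqrt(980)) = 31, since 31^2 = 961 <= 980 < 1024 = 32^2.
Iterate m_{i+1} = d_i*a_i - m_i, d_{i+1} = (980 - m_{i+1}^2)/d_i, a_{i+1} = floor((a_0 + m_{i+1})/d_{i+1}):
  m_1 = 1*31 - 0 = 31, d_1 = (980 - 31^2)/1 = 19/1 = 19, a_1 = floor((31 + 31)/19) = 3.
  m_2 = 19*3 - 31 = 26, d_2 = (980 - 26^2)/19 = 304/19 = 16, a_2 = floor((31 + 26)/16) = 3.
  m_3 = 16*3 - 26 = 22, d_3 = (980 - 22^2)/16 = 496/16 = 31, a_3 = floor((31 + 22)/31) = 1.
  m_4 = 31*1 - 22 = 9, d_4 = (980 - 9^2)/31 = 899/31 = 29, a_4 = floor((31 + 9)/29) = 1.
  m_5 = 29*1 - 9 = 20, d_5 = (980 - 20^2)/29 = 580/29 = 20, a_5 = floor((31 + 20)/20) = 2.
  m_6 = 20*2 - 20 = 20, d_6 = (980 - 20^2)/20 = 580/20 = 29, a_6 = floor((31 + 20)/29) = 1.
  m_7 = 29*1 - 20 = 9, d_7 = (980 - 9^2)/29 = 899/29 = 31, a_7 = floor((31 + 9)/31) = 1.
  m_8 = 31*1 - 9 = 22, d_8 = (980 - 22^2)/31 = 496/31 = 16, a_8 = floor((31 + 22)/16) = 3.
  m_9 = 16*3 - 22 = 26, d_9 = (980 - 26^2)/16 = 304/16 = 19, a_9 = floor((31 + 26)/19) = 3.
  m_10 = 19*3 - 26 = 31, d_10 = (980 - 31^2)/19 = 19/19 = 1, a_10 = floor((31 + 31)/1) = 62.
  m_11 = 1*62 - 31 = 31, d_11 = (980 - 31^2)/1 = 19/1 = 19: (m_11, d_11) = (m_1, d_1) = (31, 19), so from here the quotients repeat a_1, ..., a_10; the period length is 10.
So sqrt(980) = [31; (3, 3, 1, 1, 2, 1, 1, 3, 3, 62)] with period length k = 10.
k is even, so the fundamental solution of x^2 - 980y^2 = 1 is (p_{k-1}, q_{k-1}) = (p_9, q_9); compute convergents through index 9.
Convergents (p_i = a_i*p_{i-1} + p_{i-2}, q_i = a_i*q_{i-1} + q_{i-2} with p_{-2}=0, p_{-1}=1, q_{-2}=1, q_{-1}=0):
  i=0: a_0=31, p_0 = 31*1 + 0 = 31, q_0 = 31*0 + 1 = 1.
  i=1: a_1=3, p_1 = 3*31 + 1 = 94, q_1 = 3*1 + 0 = 3.
  i=2: a_2=3, p_2 = 3*94 + 31 = 313, q_2 = 3*3 + 1 = 10.
  i=3: a_3=1, p_3 = 1*313 + 94 = 407, q_3 = 1*10 + 3 = 13.
  i=4: a_4=1, p_4 = 1*407 + 313 = 720, q_4 = 1*13 + 10 = 23.
  i=5: a_5=2, p_5 = 2*720 + 407 = 1847, q_5 = 2*23 + 13 = 59.
  i=6: a_6=1, p_6 = 1*1847 + 720 = 2567, q_6 = 1*59 + 23 = 82.
  i=7: a_7=1, p_7 = 1*2567 + 1847 = 4414, q_7 = 1*82 + 59 = 141.
  i=8: a_8=3, p_8 = 3*4414 + 2567 = 15809, q_8 = 3*141 + 82 = 505.
  i=9: a_9=3, p_9 = 3*15809 + 4414 = 51841, q_9 = 3*505 + 141 = 1656.
Check: 51841^2 - 980*1656^2 = 2687489281 - 2687489280 = 1, so (x, y) = (51841, 1656) solves the equation, and by the theorem it is the least positive solution.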